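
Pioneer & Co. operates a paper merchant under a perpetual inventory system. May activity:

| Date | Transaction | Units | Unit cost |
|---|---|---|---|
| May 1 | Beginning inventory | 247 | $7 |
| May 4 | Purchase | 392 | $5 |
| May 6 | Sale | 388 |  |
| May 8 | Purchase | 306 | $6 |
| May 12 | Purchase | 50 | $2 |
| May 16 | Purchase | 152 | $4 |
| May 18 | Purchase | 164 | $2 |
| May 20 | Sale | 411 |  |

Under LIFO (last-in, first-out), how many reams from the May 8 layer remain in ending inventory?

May 6, 388 sold [LIFO — newest first]: 388 @ $5 = $1,940
May 20, 411 sold [LIFO — newest first]: 164 @ $2 + 152 @ $4 + 50 @ $2 + 45 @ $6 = $1,306
Total COGS = $1,940 + $1,306 = $3,246
Ending inventory: 247 @ $7 + 4 @ $5 + 261 @ $6 = $3,315

261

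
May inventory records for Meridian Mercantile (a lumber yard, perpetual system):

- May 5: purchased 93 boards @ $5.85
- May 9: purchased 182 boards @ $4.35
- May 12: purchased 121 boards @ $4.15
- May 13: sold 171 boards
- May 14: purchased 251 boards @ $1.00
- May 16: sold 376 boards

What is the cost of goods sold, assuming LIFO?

May 13, 171 sold [LIFO — newest first]: 121 @ $4.15 + 50 @ $4.35 = $719.65
May 16, 376 sold [LIFO — newest first]: 251 @ $1.00 + 125 @ $4.35 = $794.75
Total COGS = $719.65 + $794.75 = $1,514.40
Ending inventory: 93 @ $5.85 + 7 @ $4.35 = $574.50

COGS = $1,514.40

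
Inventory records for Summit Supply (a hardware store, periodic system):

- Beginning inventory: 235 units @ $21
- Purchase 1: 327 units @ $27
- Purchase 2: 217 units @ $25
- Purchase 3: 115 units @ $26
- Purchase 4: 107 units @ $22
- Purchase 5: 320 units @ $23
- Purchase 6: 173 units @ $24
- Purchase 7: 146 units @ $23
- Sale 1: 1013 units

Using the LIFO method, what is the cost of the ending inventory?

Sale 1 (1013) [LIFO — newest first]: 146 @ $23 + 173 @ $24 + 320 @ $23 + 107 @ $22 + 115 @ $26 + 152 @ $25 = $24,014
Ending inventory: 235 @ $21 + 327 @ $27 + 65 @ $25 = $15,389

Ending inventory = $15,389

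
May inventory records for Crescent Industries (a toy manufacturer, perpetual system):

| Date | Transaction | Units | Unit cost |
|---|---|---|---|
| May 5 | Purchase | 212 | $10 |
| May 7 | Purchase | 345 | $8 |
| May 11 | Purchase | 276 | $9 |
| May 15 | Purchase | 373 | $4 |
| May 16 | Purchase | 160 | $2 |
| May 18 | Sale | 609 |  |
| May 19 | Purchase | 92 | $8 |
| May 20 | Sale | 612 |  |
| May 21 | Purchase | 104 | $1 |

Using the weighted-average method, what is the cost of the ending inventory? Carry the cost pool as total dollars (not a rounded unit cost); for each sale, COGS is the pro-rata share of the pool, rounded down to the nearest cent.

After May 5: 212 on hand, pool $2,120.00 (≈ $10.0000 each)
After May 7: 557 on hand, pool $4,880.00 (≈ $8.7612 each)
After May 11: 833 on hand, pool $7,364.00 (≈ $8.8403 each)
After May 15: 1206 on hand, pool $8,856.00 (≈ $7.3433 each)
After May 16: 1366 on hand, pool $9,176.00 (≈ $6.7174 each)
May 18, sell 609: 609/1366 × $9,176.00 → $4,090.91
After May 19: 849 on hand, pool $5,821.09 (≈ $6.8564 each)
May 20, sell 612: 612/849 × $5,821.09 → $4,196.12
After May 21: 341 on hand, pool $1,728.97 (≈ $5.0703 each)
Total COGS = $4,090.91 + $4,196.12 = $8,287.03
Ending inventory (cost pool remaining) = $1,728.97

Ending inventory = $1,728.97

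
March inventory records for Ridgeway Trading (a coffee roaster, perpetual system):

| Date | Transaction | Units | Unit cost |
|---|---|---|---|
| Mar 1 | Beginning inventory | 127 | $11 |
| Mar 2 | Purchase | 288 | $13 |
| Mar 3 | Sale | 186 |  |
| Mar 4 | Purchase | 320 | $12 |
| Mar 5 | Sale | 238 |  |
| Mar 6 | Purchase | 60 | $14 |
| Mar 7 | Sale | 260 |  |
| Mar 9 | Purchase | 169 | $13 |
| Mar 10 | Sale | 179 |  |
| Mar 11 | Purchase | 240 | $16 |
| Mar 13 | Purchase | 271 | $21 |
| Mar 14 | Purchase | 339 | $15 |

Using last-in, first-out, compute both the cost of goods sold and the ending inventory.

Mar 3, 186 sold [LIFO — newest first]: 186 @ $13 = $2,418
Mar 5, 238 sold [LIFO — newest first]: 238 @ $12 = $2,856
Mar 7, 260 sold [LIFO — newest first]: 60 @ $14 + 82 @ $12 + 102 @ $13 + 16 @ $11 = $3,326
Mar 10, 179 sold [LIFO — newest first]: 169 @ $13 + 10 @ $11 = $2,307
Total COGS = $2,418 + $2,856 + $3,326 + $2,307 = $10,907
Ending inventory: 101 @ $11 + 240 @ $16 + 271 @ $21 + 339 @ $15 = $15,727

COGS = $10,907; ending inventory = $15,727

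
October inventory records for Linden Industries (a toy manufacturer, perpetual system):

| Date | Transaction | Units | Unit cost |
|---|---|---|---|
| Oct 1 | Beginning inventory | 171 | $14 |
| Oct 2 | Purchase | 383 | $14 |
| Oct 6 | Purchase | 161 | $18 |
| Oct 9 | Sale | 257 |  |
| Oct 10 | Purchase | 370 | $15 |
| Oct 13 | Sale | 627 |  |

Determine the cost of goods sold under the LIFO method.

COGS = $13,390

Oct 9, 257 sold [LIFO — newest first]: 161 @ $18 + 96 @ $14 = $4,242
Oct 13, 627 sold [LIFO — newest first]: 370 @ $15 + 257 @ $14 = $9,148
Total COGS = $4,242 + $9,148 = $13,390
Ending inventory: 171 @ $14 + 30 @ $14 = $2,814
Check: goods available $16,204 = COGS $13,390 + ending $2,814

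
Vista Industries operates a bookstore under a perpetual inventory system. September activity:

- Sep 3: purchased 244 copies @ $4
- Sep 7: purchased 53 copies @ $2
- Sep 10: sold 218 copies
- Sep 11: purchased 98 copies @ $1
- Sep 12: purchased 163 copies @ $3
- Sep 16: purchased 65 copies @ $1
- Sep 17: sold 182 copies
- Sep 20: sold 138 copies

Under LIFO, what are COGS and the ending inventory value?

Sep 10, 218 sold [LIFO — newest first]: 53 @ $2 + 165 @ $4 = $766
Sep 17, 182 sold [LIFO — newest first]: 65 @ $1 + 117 @ $3 = $416
Sep 20, 138 sold [LIFO — newest first]: 46 @ $3 + 92 @ $1 = $230
Total COGS = $766 + $416 + $230 = $1,412
Ending inventory: 79 @ $4 + 6 @ $1 = $322

COGS = $1,412; ending inventory = $322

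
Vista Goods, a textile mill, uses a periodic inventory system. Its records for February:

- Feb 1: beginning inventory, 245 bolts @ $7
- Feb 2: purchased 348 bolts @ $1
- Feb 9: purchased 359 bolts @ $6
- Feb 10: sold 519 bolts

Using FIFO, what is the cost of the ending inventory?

Feb 10, 519 sold [FIFO — oldest first]: 245 @ $7 + 274 @ $1 = $1,989
Ending inventory: 74 @ $1 + 359 @ $6 = $2,228
Check: goods available $4,217 = COGS $1,989 + ending $2,228

Ending inventory = $2,228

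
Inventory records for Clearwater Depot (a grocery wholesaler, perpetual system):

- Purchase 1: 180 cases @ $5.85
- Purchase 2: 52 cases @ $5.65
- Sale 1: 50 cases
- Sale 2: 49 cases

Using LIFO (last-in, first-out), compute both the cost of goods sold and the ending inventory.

COGS = $568.75; ending inventory = $778.05

Sale 1 (50) [LIFO — newest first]: 50 @ $5.65 = $282.50
Sale 2 (49) [LIFO — newest first]: 2 @ $5.65 + 47 @ $5.85 = $286.25
Total COGS = $282.50 + $286.25 = $568.75
Ending inventory: 133 @ $5.85 = $778.05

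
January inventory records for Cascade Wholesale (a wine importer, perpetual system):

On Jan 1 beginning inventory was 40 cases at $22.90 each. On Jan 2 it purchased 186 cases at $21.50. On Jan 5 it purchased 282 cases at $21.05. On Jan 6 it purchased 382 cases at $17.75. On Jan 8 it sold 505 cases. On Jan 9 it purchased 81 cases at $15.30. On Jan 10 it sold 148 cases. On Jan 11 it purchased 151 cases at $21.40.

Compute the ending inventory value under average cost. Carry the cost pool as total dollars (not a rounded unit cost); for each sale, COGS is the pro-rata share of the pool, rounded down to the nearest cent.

After Jan 1: 40 on hand, pool $916.00 (≈ $22.9000 each)
After Jan 2: 226 on hand, pool $4,915.00 (≈ $21.7478 each)
After Jan 5: 508 on hand, pool $10,851.10 (≈ $21.3604 each)
After Jan 6: 890 on hand, pool $17,631.60 (≈ $19.8108 each)
Jan 8, sell 505: 505/890 × $17,631.60 → $10,004.44
After Jan 9: 466 on hand, pool $8,866.46 (≈ $19.0267 each)
Jan 10, sell 148: 148/466 × $8,866.46 → $2,815.95
After Jan 11: 469 on hand, pool $9,281.91 (≈ $19.7909 each)
Total COGS = $10,004.44 + $2,815.95 = $12,820.39
Ending inventory (cost pool remaining) = $9,281.91

Ending inventory = $9,281.91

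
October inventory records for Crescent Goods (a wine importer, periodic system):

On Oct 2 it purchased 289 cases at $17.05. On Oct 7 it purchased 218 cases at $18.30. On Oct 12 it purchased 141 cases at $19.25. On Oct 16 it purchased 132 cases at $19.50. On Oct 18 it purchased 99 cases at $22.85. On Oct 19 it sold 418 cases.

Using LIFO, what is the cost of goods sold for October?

COGS = $8,392.20

Oct 19, 418 sold [LIFO — newest first]: 99 @ $22.85 + 132 @ $19.50 + 141 @ $19.25 + 46 @ $18.30 = $8,392.20
Ending inventory: 289 @ $17.05 + 172 @ $18.30 = $8,075.05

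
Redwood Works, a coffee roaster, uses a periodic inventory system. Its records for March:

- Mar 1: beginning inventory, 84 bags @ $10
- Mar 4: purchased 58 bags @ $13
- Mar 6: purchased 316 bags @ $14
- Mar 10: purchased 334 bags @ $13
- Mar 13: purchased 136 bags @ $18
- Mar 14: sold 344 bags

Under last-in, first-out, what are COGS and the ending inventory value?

Mar 14, 344 sold [LIFO — newest first]: 136 @ $18 + 208 @ $13 = $5,152
Ending inventory: 84 @ $10 + 58 @ $13 + 316 @ $14 + 126 @ $13 = $7,656
Check: goods available $12,808 = COGS $5,152 + ending $7,656

COGS = $5,152; ending inventory = $7,656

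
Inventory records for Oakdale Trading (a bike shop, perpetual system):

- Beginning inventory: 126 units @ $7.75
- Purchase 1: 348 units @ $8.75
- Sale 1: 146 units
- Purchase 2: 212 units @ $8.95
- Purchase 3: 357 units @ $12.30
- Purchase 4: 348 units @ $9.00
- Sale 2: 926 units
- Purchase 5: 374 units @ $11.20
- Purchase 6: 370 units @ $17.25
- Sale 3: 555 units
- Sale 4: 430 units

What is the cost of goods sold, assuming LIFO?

Sale 1 (146) [LIFO — newest first]: 146 @ $8.75 = $1,277.50
Sale 2 (926) [LIFO — newest first]: 348 @ $9.00 + 357 @ $12.30 + 212 @ $8.95 + 9 @ $8.75 = $9,499.25
Sale 3 (555) [LIFO — newest first]: 370 @ $17.25 + 185 @ $11.20 = $8,454.50
Sale 4 (430) [LIFO — newest first]: 189 @ $11.20 + 193 @ $8.75 + 48 @ $7.75 = $4,177.55
Total COGS = $1,277.50 + $9,499.25 + $8,454.50 + $4,177.55 = $23,408.80
Ending inventory: 78 @ $7.75 = $604.50

COGS = $23,408.80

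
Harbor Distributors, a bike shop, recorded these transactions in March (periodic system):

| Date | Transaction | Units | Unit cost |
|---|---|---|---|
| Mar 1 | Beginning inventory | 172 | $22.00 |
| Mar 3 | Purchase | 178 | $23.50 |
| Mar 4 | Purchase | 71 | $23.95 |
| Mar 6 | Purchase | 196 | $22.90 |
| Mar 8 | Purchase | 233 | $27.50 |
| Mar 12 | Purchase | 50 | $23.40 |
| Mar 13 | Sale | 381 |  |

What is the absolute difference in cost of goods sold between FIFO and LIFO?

$1,112.25

FIFO COGS: 172 @ $22.00 + 178 @ $23.50 + 31 @ $23.95 = $8,709.45
LIFO COGS: 50 @ $23.40 + 233 @ $27.50 + 98 @ $22.90 = $9,821.70
Difference = |$8,709.45 − $9,821.70| = $1,112.25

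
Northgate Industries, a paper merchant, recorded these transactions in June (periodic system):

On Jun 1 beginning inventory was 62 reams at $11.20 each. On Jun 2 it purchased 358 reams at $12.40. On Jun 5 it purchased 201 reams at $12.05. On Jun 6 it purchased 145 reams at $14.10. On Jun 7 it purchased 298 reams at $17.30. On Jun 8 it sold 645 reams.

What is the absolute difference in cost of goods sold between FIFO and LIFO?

FIFO COGS: 62 @ $11.20 + 358 @ $12.40 + 201 @ $12.05 + 24 @ $14.10 = $7,894.05
LIFO COGS: 298 @ $17.30 + 145 @ $14.10 + 201 @ $12.05 + 1 @ $12.40 = $9,634.35
Difference = |$7,894.05 − $9,634.35| = $1,740.30

$1,740.30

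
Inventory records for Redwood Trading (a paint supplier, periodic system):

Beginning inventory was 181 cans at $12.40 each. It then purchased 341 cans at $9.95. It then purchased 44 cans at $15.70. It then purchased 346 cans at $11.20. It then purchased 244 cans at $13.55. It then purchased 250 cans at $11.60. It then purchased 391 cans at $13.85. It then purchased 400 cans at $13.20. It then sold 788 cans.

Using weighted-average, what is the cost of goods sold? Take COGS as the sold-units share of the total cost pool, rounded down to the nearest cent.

Sale 1, sell 788: 788/2197 × $27,104.90 → $9,721.73
Ending inventory (cost pool remaining) = $17,383.17
Check: goods available $27,104.90 = COGS $9,721.73 + ending $17,383.17

COGS = $9,721.73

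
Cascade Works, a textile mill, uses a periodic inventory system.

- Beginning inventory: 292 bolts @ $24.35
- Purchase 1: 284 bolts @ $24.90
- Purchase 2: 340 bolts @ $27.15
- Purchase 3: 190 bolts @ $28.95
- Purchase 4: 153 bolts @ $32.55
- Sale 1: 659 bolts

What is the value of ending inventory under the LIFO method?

Sale 1 (659) [LIFO — newest first]: 153 @ $32.55 + 190 @ $28.95 + 316 @ $27.15 = $19,060.05
Ending inventory: 292 @ $24.35 + 284 @ $24.90 + 24 @ $27.15 = $14,833.40

Ending inventory = $14,833.40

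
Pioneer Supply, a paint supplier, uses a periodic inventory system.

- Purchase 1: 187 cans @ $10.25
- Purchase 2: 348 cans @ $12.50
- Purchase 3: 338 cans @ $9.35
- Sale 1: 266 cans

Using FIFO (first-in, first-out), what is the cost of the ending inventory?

Ending inventory = $6,522.80

Sale 1 (266) [FIFO — oldest first]: 187 @ $10.25 + 79 @ $12.50 = $2,904.25
Ending inventory: 269 @ $12.50 + 338 @ $9.35 = $6,522.80
Check: goods available $9,427.05 = COGS $2,904.25 + ending $6,522.80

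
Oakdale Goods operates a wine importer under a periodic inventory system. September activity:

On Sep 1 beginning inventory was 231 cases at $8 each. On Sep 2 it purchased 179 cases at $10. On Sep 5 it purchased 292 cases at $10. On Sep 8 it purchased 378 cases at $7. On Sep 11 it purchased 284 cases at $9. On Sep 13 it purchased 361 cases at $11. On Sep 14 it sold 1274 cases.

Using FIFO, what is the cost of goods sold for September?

COGS = $10,950

Sep 14, 1274 sold [FIFO — oldest first]: 231 @ $8 + 179 @ $10 + 292 @ $10 + 378 @ $7 + 194 @ $9 = $10,950
Ending inventory: 90 @ $9 + 361 @ $11 = $4,781
Check: goods available $15,731 = COGS $10,950 + ending $4,781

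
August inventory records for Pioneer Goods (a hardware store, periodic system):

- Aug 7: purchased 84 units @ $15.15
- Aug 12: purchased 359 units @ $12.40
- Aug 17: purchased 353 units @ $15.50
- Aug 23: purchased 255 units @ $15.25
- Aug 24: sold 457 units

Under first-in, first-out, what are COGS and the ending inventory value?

COGS = $5,941.20; ending inventory = $9,143.25

Aug 24, 457 sold [FIFO — oldest first]: 84 @ $15.15 + 359 @ $12.40 + 14 @ $15.50 = $5,941.20
Ending inventory: 339 @ $15.50 + 255 @ $15.25 = $9,143.25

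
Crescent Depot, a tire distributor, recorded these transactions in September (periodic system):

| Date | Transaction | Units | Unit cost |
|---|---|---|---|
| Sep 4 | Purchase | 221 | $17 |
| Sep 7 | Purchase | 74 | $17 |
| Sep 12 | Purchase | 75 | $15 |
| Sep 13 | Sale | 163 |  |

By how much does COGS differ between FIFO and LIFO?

$150

FIFO COGS: 163 @ $17 = $2,771
LIFO COGS: 75 @ $15 + 74 @ $17 + 14 @ $17 = $2,621
Difference = |$2,771 − $2,621| = $150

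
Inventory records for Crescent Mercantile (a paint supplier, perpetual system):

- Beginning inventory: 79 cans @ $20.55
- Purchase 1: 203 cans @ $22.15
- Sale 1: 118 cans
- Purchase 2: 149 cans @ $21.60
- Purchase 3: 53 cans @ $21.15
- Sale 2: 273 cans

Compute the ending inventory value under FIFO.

Ending inventory = $1,984.95

Sale 1 (118) [FIFO — oldest first]: 79 @ $20.55 + 39 @ $22.15 = $2,487.30
Sale 2 (273) [FIFO — oldest first]: 164 @ $22.15 + 109 @ $21.60 = $5,987.00
Total COGS = $2,487.30 + $5,987.00 = $8,474.30
Ending inventory: 40 @ $21.60 + 53 @ $21.15 = $1,984.95
Check: goods available $10,459.25 = COGS $8,474.30 + ending $1,984.95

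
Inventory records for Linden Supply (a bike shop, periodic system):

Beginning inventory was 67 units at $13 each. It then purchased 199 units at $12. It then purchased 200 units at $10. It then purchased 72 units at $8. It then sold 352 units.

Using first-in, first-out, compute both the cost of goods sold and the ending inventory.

COGS = $4,119; ending inventory = $1,716

Sale 1 (352) [FIFO — oldest first]: 67 @ $13 + 199 @ $12 + 86 @ $10 = $4,119
Ending inventory: 114 @ $10 + 72 @ $8 = $1,716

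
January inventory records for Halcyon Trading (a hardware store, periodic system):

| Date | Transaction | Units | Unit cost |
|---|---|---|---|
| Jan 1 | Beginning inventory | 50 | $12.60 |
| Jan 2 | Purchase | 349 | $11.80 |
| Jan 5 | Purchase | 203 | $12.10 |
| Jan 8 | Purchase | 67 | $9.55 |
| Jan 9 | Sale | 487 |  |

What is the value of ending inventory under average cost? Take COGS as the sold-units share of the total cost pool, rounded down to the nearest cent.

Jan 9, sell 487: 487/669 × $7,844.35 → $5,710.31
Ending inventory (cost pool remaining) = $2,134.04
Check: goods available $7,844.35 = COGS $5,710.31 + ending $2,134.04

Ending inventory = $2,134.04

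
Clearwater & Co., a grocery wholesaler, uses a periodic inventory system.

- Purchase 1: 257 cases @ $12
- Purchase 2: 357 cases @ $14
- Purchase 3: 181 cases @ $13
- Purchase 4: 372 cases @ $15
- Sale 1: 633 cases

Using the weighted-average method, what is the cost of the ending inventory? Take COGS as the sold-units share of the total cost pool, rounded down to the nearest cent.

Sale 1, sell 633: 633/1167 × $16,015.00 → $8,686.79
Ending inventory (cost pool remaining) = $7,328.21

Ending inventory = $7,328.21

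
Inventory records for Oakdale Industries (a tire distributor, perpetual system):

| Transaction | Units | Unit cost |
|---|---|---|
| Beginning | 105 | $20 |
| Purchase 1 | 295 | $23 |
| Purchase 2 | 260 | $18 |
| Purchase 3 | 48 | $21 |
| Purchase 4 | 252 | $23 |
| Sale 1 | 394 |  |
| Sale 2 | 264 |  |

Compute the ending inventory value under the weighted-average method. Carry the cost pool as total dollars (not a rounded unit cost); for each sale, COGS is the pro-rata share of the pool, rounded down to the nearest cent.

Ending inventory = $6,407.76

After Beginning: 105 on hand, pool $2,100.00 (≈ $20.0000 each)
After Purchase 1: 400 on hand, pool $8,885.00 (≈ $22.2125 each)
After Purchase 2: 660 on hand, pool $13,565.00 (≈ $20.5530 each)
After Purchase 3: 708 on hand, pool $14,573.00 (≈ $20.5833 each)
After Purchase 4: 960 on hand, pool $20,369.00 (≈ $21.2177 each)
Sale 1, sell 394: 394/960 × $20,369.00 → $8,359.77
Sale 2, sell 264: 264/566 × $12,009.23 → $5,601.47
Total COGS = $8,359.77 + $5,601.47 = $13,961.24
Ending inventory (cost pool remaining) = $6,407.76
Check: goods available $20,369.00 = COGS $13,961.24 + ending $6,407.76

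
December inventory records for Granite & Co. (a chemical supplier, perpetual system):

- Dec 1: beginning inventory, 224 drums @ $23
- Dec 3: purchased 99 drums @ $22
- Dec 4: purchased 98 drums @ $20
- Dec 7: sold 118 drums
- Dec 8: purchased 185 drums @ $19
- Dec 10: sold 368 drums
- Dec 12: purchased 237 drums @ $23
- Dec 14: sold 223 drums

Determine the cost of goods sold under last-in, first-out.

COGS = $15,174

Dec 7, 118 sold [LIFO — newest first]: 98 @ $20 + 20 @ $22 = $2,400
Dec 10, 368 sold [LIFO — newest first]: 185 @ $19 + 79 @ $22 + 104 @ $23 = $7,645
Dec 14, 223 sold [LIFO — newest first]: 223 @ $23 = $5,129
Total COGS = $2,400 + $7,645 + $5,129 = $15,174
Ending inventory: 120 @ $23 + 14 @ $23 = $3,082
Check: goods available $18,256 = COGS $15,174 + ending $3,082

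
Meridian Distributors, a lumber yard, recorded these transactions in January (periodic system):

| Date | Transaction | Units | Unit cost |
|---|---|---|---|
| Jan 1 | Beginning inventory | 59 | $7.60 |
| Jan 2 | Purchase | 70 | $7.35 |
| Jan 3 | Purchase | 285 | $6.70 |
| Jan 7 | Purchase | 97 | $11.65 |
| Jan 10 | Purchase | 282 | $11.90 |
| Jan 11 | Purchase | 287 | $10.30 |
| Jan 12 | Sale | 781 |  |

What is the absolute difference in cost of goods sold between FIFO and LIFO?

$997.00

FIFO COGS: 59 @ $7.60 + 70 @ $7.35 + 285 @ $6.70 + 97 @ $11.65 + 270 @ $11.90 = $7,215.45
LIFO COGS: 287 @ $10.30 + 282 @ $11.90 + 97 @ $11.65 + 115 @ $6.70 = $8,212.45
Difference = |$7,215.45 − $8,212.45| = $997.00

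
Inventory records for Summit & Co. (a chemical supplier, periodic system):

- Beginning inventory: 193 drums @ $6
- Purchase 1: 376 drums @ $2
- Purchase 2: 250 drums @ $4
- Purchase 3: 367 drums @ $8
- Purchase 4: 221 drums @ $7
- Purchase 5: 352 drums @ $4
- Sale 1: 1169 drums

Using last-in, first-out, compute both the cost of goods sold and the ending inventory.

Sale 1 (1169) [LIFO — newest first]: 352 @ $4 + 221 @ $7 + 367 @ $8 + 229 @ $4 = $6,807
Ending inventory: 193 @ $6 + 376 @ $2 + 21 @ $4 = $1,994

COGS = $6,807; ending inventory = $1,994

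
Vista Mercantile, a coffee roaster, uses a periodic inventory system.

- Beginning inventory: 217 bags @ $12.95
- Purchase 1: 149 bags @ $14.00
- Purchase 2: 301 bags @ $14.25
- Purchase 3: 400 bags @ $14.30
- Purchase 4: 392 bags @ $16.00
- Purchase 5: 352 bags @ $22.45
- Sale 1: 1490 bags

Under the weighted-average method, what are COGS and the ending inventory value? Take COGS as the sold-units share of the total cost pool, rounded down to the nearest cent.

COGS = $23,925.40; ending inventory = $5,154.40

Sale 1, sell 1490: 1490/1811 × $29,079.80 → $23,925.40
Ending inventory (cost pool remaining) = $5,154.40
Check: goods available $29,079.80 = COGS $23,925.40 + ending $5,154.40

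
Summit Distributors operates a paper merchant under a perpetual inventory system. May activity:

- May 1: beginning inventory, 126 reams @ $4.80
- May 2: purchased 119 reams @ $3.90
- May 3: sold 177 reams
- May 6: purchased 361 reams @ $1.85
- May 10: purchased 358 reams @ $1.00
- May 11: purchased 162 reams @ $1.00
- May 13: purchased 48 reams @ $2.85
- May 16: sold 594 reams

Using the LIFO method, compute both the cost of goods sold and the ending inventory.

COGS = $1,447.40; ending inventory = $946.15

May 3, 177 sold [LIFO — newest first]: 119 @ $3.90 + 58 @ $4.80 = $742.50
May 16, 594 sold [LIFO — newest first]: 48 @ $2.85 + 162 @ $1.00 + 358 @ $1.00 + 26 @ $1.85 = $704.90
Total COGS = $742.50 + $704.90 = $1,447.40
Ending inventory: 68 @ $4.80 + 335 @ $1.85 = $946.15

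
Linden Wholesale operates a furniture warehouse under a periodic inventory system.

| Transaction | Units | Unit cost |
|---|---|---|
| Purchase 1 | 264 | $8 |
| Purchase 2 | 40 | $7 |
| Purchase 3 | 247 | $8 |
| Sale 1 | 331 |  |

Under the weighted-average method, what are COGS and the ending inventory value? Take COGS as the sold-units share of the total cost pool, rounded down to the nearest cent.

Sale 1, sell 331: 331/551 × $4,368.00 → $2,623.97
Ending inventory (cost pool remaining) = $1,744.03

COGS = $2,623.97; ending inventory = $1,744.03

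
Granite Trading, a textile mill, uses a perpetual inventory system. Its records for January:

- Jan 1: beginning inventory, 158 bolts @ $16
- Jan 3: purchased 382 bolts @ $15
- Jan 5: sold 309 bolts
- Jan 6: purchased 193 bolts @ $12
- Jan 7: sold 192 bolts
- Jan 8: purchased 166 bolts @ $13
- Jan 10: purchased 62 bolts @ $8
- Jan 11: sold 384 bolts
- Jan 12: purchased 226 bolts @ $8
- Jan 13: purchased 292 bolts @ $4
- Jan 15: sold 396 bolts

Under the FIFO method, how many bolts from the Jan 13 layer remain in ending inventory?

198

Jan 5, 309 sold [FIFO — oldest first]: 158 @ $16 + 151 @ $15 = $4,793
Jan 7, 192 sold [FIFO — oldest first]: 192 @ $15 = $2,880
Jan 11, 384 sold [FIFO — oldest first]: 39 @ $15 + 193 @ $12 + 152 @ $13 = $4,877
Jan 15, 396 sold [FIFO — oldest first]: 14 @ $13 + 62 @ $8 + 226 @ $8 + 94 @ $4 = $2,862
Total COGS = $4,793 + $2,880 + $4,877 + $2,862 = $15,412
Ending inventory: 198 @ $4 = $792
Check: goods available $16,204 = COGS $15,412 + ending $792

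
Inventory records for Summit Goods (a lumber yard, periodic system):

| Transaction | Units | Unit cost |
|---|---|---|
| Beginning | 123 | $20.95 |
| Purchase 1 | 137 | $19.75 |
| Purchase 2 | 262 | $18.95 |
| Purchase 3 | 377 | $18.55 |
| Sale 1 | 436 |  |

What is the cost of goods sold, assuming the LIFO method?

Sale 1 (436) [LIFO — newest first]: 377 @ $18.55 + 59 @ $18.95 = $8,111.40
Ending inventory: 123 @ $20.95 + 137 @ $19.75 + 203 @ $18.95 = $9,129.45

COGS = $8,111.40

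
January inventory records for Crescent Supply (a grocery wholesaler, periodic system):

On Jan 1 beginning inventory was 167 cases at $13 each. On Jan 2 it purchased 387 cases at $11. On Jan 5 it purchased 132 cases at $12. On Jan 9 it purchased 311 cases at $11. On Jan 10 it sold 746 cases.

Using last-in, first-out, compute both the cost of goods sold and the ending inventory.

COGS = $8,338; ending inventory = $3,095

Jan 10, 746 sold [LIFO — newest first]: 311 @ $11 + 132 @ $12 + 303 @ $11 = $8,338
Ending inventory: 167 @ $13 + 84 @ $11 = $3,095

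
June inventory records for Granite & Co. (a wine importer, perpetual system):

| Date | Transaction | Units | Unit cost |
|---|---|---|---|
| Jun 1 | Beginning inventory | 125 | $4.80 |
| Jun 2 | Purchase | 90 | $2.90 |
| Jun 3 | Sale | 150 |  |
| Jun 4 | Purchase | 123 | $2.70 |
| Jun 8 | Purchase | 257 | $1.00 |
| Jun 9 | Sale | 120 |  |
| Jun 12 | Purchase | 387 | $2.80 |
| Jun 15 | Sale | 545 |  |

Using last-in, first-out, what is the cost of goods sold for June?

COGS = $1,946.30

Jun 3, 150 sold [LIFO — newest first]: 90 @ $2.90 + 60 @ $4.80 = $549.00
Jun 9, 120 sold [LIFO — newest first]: 120 @ $1.00 = $120.00
Jun 15, 545 sold [LIFO — newest first]: 387 @ $2.80 + 137 @ $1.00 + 21 @ $2.70 = $1,277.30
Total COGS = $549.00 + $120.00 + $1,277.30 = $1,946.30
Ending inventory: 65 @ $4.80 + 102 @ $2.70 = $587.40
Check: goods available $2,533.70 = COGS $1,946.30 + ending $587.40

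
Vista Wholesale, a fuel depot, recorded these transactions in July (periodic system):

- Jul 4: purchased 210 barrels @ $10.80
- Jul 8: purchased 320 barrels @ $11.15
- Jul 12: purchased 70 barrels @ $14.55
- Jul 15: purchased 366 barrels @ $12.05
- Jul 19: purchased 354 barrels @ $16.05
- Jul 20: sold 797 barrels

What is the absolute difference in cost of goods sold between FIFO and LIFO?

$1,960.20

FIFO COGS: 210 @ $10.80 + 320 @ $11.15 + 70 @ $14.55 + 197 @ $12.05 = $9,228.35
LIFO COGS: 354 @ $16.05 + 366 @ $12.05 + 70 @ $14.55 + 7 @ $11.15 = $11,188.55
Difference = |$9,228.35 − $11,188.55| = $1,960.20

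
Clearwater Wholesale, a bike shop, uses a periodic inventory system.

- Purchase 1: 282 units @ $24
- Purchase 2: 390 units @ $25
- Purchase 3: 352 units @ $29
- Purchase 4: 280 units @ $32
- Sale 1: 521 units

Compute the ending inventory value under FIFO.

Sale 1 (521) [FIFO — oldest first]: 282 @ $24 + 239 @ $25 = $12,743
Ending inventory: 151 @ $25 + 352 @ $29 + 280 @ $32 = $22,943
Check: goods available $35,686 = COGS $12,743 + ending $22,943

Ending inventory = $22,943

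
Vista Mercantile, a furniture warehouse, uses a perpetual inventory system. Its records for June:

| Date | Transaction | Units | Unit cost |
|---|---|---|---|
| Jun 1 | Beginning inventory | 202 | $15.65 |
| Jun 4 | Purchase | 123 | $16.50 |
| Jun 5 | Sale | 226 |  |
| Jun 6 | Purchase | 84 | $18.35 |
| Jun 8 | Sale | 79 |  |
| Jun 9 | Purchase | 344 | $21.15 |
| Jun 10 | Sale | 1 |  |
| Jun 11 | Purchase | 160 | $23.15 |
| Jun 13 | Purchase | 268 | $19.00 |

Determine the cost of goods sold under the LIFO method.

Jun 5, 226 sold [LIFO — newest first]: 123 @ $16.50 + 103 @ $15.65 = $3,641.45
Jun 8, 79 sold [LIFO — newest first]: 79 @ $18.35 = $1,449.65
Jun 10, 1 sold [LIFO — newest first]: 1 @ $21.15 = $21.15
Total COGS = $3,641.45 + $1,449.65 + $21.15 = $5,112.25
Ending inventory: 99 @ $15.65 + 5 @ $18.35 + 343 @ $21.15 + 160 @ $23.15 + 268 @ $19.00 = $17,691.55

COGS = $5,112.25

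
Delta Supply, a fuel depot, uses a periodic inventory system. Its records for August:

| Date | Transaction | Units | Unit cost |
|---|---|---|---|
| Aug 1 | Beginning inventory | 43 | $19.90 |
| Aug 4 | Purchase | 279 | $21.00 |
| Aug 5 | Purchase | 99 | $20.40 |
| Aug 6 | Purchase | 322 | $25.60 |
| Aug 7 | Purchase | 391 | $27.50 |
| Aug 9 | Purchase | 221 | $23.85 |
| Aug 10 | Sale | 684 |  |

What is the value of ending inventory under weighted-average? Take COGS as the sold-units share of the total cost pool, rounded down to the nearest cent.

Aug 10, sell 684: 684/1355 × $33,000.85 → $16,658.73
Ending inventory (cost pool remaining) = $16,342.12
Check: goods available $33,000.85 = COGS $16,658.73 + ending $16,342.12

Ending inventory = $16,342.12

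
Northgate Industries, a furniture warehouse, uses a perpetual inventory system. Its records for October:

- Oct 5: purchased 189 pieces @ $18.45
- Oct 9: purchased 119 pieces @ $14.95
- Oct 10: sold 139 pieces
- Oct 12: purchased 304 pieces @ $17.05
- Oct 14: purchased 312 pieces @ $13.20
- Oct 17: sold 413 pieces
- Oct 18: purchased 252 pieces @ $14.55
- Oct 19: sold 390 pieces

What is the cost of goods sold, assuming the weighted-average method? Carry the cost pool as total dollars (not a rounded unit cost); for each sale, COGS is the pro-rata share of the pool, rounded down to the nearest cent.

COGS = $14,692.87

After Oct 5: 189 on hand, pool $3,487.05 (≈ $18.4500 each)
After Oct 9: 308 on hand, pool $5,266.10 (≈ $17.0977 each)
Oct 10, sell 139: 139/308 × $5,266.10 → $2,376.58
After Oct 12: 473 on hand, pool $8,072.72 (≈ $17.0671 each)
After Oct 14: 785 on hand, pool $12,191.12 (≈ $15.5301 each)
Oct 17, sell 413: 413/785 × $12,191.12 → $6,413.92
After Oct 18: 624 on hand, pool $9,443.80 (≈ $15.1343 each)
Oct 19, sell 390: 390/624 × $9,443.80 → $5,902.37
Total COGS = $2,376.58 + $6,413.92 + $5,902.37 = $14,692.87
Ending inventory (cost pool remaining) = $3,541.43
Check: goods available $18,234.30 = COGS $14,692.87 + ending $3,541.43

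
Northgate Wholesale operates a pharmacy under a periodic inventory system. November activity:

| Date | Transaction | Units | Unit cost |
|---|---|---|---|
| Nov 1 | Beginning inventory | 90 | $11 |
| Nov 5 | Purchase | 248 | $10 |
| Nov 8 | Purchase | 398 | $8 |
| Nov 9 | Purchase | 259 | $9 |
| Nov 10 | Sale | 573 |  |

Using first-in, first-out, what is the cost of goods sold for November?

COGS = $5,350

Nov 10, 573 sold [FIFO — oldest first]: 90 @ $11 + 248 @ $10 + 235 @ $8 = $5,350
Ending inventory: 163 @ $8 + 259 @ $9 = $3,635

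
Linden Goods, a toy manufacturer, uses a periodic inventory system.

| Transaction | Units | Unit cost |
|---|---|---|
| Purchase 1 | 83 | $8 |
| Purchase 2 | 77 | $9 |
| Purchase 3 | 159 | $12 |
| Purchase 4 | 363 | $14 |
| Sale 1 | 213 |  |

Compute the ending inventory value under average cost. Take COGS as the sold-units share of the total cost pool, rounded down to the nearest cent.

Sale 1, sell 213: 213/682 × $8,347.00 → $2,606.90
Ending inventory (cost pool remaining) = $5,740.10
Check: goods available $8,347.00 = COGS $2,606.90 + ending $5,740.10

Ending inventory = $5,740.10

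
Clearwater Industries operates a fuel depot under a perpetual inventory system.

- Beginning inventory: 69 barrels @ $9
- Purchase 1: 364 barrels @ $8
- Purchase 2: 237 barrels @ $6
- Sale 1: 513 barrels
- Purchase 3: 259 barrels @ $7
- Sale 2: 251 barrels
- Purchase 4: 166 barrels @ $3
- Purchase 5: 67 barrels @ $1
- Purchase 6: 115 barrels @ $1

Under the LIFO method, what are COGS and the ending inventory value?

Sale 1 (513) [LIFO — newest first]: 237 @ $6 + 276 @ $8 = $3,630
Sale 2 (251) [LIFO — newest first]: 251 @ $7 = $1,757
Total COGS = $3,630 + $1,757 = $5,387
Ending inventory: 69 @ $9 + 88 @ $8 + 8 @ $7 + 166 @ $3 + 67 @ $1 + 115 @ $1 = $2,061

COGS = $5,387; ending inventory = $2,061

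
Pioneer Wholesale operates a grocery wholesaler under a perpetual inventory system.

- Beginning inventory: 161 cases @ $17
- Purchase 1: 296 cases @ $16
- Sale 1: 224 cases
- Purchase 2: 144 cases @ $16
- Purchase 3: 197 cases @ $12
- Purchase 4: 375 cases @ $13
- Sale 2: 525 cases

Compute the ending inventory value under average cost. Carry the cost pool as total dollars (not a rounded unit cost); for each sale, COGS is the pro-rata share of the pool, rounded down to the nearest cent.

After Beginning: 161 on hand, pool $2,737.00 (≈ $17.0000 each)
After Purchase 1: 457 on hand, pool $7,473.00 (≈ $16.3523 each)
Sale 1, sell 224: 224/457 × $7,473.00 → $3,662.91
After Purchase 2: 377 on hand, pool $6,114.09 (≈ $16.2177 each)
After Purchase 3: 574 on hand, pool $8,478.09 (≈ $14.7702 each)
After Purchase 4: 949 on hand, pool $13,353.09 (≈ $14.0707 each)
Sale 2, sell 525: 525/949 × $13,353.09 → $7,387.11
Total COGS = $3,662.91 + $7,387.11 = $11,050.02
Ending inventory (cost pool remaining) = $5,965.98

Ending inventory = $5,965.98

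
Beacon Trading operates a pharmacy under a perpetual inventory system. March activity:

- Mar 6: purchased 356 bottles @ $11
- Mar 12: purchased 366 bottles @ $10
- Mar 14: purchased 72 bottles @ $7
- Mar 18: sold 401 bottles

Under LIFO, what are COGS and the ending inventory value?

COGS = $3,794; ending inventory = $4,286

Mar 18, 401 sold [LIFO — newest first]: 72 @ $7 + 329 @ $10 = $3,794
Ending inventory: 356 @ $11 + 37 @ $10 = $4,286
Check: goods available $8,080 = COGS $3,794 + ending $4,286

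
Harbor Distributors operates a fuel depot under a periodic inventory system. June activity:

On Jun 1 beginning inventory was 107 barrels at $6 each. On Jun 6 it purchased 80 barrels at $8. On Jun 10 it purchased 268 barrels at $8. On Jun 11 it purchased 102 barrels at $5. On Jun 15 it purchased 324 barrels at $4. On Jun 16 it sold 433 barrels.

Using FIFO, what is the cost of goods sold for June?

COGS = $3,250

Jun 16, 433 sold [FIFO — oldest first]: 107 @ $6 + 80 @ $8 + 246 @ $8 = $3,250
Ending inventory: 22 @ $8 + 102 @ $5 + 324 @ $4 = $1,982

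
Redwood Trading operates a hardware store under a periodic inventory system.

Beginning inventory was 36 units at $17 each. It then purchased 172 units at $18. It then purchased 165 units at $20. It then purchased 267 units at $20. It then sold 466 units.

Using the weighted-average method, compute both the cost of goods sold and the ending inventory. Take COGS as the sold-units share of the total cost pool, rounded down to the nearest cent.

COGS = $8,990.88; ending inventory = $3,357.12

Sale 1, sell 466: 466/640 × $12,348.00 → $8,990.88
Ending inventory (cost pool remaining) = $3,357.12
Check: goods available $12,348.00 = COGS $8,990.88 + ending $3,357.12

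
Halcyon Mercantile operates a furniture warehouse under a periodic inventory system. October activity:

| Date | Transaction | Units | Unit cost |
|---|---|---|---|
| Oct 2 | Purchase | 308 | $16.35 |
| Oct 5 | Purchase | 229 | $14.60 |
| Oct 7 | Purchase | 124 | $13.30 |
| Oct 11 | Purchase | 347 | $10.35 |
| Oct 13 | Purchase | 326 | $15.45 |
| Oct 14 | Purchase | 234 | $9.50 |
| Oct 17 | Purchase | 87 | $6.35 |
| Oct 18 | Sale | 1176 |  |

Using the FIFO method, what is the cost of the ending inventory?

Ending inventory = $5,216.55

Oct 18, 1176 sold [FIFO — oldest first]: 308 @ $16.35 + 229 @ $14.60 + 124 @ $13.30 + 347 @ $10.35 + 168 @ $15.45 = $16,215.45
Ending inventory: 158 @ $15.45 + 234 @ $9.50 + 87 @ $6.35 = $5,216.55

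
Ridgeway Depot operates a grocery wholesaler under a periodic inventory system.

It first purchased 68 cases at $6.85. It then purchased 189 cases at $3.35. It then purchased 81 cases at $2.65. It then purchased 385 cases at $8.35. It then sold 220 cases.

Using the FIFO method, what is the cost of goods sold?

Sale 1 (220) [FIFO — oldest first]: 68 @ $6.85 + 152 @ $3.35 = $975.00
Ending inventory: 37 @ $3.35 + 81 @ $2.65 + 385 @ $8.35 = $3,553.35
Check: goods available $4,528.35 = COGS $975.00 + ending $3,553.35

COGS = $975.00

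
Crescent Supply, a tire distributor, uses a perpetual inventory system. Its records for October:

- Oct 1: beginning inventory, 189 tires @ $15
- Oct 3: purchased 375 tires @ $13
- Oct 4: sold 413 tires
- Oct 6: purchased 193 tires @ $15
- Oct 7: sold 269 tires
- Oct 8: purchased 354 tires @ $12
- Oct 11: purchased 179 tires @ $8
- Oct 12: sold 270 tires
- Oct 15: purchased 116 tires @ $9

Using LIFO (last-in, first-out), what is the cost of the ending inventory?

Oct 4, 413 sold [LIFO — newest first]: 375 @ $13 + 38 @ $15 = $5,445
Oct 7, 269 sold [LIFO — newest first]: 193 @ $15 + 76 @ $15 = $4,035
Oct 12, 270 sold [LIFO — newest first]: 179 @ $8 + 91 @ $12 = $2,524
Total COGS = $5,445 + $4,035 + $2,524 = $12,004
Ending inventory: 75 @ $15 + 263 @ $12 + 116 @ $9 = $5,325
Check: goods available $17,329 = COGS $12,004 + ending $5,325

Ending inventory = $5,325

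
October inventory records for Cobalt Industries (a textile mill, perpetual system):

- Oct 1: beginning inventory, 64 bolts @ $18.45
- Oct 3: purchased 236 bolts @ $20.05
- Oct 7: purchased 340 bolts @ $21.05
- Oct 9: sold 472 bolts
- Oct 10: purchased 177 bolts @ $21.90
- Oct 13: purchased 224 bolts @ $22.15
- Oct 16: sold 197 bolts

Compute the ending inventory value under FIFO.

Ending inventory = $8,202.80

Oct 9, 472 sold [FIFO — oldest first]: 64 @ $18.45 + 236 @ $20.05 + 172 @ $21.05 = $9,533.20
Oct 16, 197 sold [FIFO — oldest first]: 168 @ $21.05 + 29 @ $21.90 = $4,171.50
Total COGS = $9,533.20 + $4,171.50 = $13,704.70
Ending inventory: 148 @ $21.90 + 224 @ $22.15 = $8,202.80
Check: goods available $21,907.50 = COGS $13,704.70 + ending $8,202.80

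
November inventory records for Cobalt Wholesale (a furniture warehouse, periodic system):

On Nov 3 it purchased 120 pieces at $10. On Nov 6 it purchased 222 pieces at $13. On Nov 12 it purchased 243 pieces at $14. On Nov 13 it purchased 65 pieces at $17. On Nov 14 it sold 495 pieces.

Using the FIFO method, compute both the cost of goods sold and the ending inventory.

Nov 14, 495 sold [FIFO — oldest first]: 120 @ $10 + 222 @ $13 + 153 @ $14 = $6,228
Ending inventory: 90 @ $14 + 65 @ $17 = $2,365

COGS = $6,228; ending inventory = $2,365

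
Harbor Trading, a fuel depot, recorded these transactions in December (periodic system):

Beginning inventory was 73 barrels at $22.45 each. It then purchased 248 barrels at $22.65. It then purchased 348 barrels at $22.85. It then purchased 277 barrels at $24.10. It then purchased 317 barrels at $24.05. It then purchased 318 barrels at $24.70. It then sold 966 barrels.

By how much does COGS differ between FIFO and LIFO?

FIFO COGS: 73 @ $22.45 + 248 @ $22.65 + 348 @ $22.85 + 277 @ $24.10 + 20 @ $24.05 = $22,364.55
LIFO COGS: 318 @ $24.70 + 317 @ $24.05 + 277 @ $24.10 + 54 @ $22.85 = $23,388.05
Difference = |$22,364.55 − $23,388.05| = $1,023.50

$1,023.50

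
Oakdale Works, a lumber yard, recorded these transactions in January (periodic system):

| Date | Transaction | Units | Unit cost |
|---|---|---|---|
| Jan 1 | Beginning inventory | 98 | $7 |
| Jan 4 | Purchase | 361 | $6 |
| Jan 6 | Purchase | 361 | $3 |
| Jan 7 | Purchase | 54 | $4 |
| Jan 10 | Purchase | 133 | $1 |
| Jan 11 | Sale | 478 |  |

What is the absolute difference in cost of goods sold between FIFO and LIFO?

FIFO COGS: 98 @ $7 + 361 @ $6 + 19 @ $3 = $2,909
LIFO COGS: 133 @ $1 + 54 @ $4 + 291 @ $3 = $1,222
Difference = |$2,909 − $1,222| = $1,687

$1,687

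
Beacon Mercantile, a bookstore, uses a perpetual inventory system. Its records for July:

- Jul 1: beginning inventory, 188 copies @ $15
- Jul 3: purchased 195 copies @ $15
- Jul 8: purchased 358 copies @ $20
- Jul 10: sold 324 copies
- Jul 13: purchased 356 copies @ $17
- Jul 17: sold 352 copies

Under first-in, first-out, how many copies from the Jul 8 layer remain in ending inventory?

Jul 10, 324 sold [FIFO — oldest first]: 188 @ $15 + 136 @ $15 = $4,860
Jul 17, 352 sold [FIFO — oldest first]: 59 @ $15 + 293 @ $20 = $6,745
Total COGS = $4,860 + $6,745 = $11,605
Ending inventory: 65 @ $20 + 356 @ $17 = $7,352
Check: goods available $18,957 = COGS $11,605 + ending $7,352

65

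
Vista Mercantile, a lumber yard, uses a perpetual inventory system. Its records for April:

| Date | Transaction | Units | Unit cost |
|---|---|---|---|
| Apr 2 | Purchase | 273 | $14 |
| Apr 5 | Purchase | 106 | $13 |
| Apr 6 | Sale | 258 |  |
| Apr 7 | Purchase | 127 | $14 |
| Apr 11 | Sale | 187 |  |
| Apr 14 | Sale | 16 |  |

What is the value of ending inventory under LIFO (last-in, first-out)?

Ending inventory = $630

Apr 6, 258 sold [LIFO — newest first]: 106 @ $13 + 152 @ $14 = $3,506
Apr 11, 187 sold [LIFO — newest first]: 127 @ $14 + 60 @ $14 = $2,618
Apr 14, 16 sold [LIFO — newest first]: 16 @ $14 = $224
Total COGS = $3,506 + $2,618 + $224 = $6,348
Ending inventory: 45 @ $14 = $630
Check: goods available $6,978 = COGS $6,348 + ending $630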